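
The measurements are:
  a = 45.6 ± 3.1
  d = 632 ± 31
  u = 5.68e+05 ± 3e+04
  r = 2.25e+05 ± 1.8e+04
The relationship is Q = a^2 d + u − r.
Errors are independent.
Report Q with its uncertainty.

Let p = a^2·d = 1.31e+06. δp/p = √((2·δa/a)² + (1·δd/d)²) = √(0.0185 + 0.00241) = 0.145, so δp = 1.9e+05.
Q = p + u − r: δQ = √(δp² + δu² + δr²) = √(3.61e+10 + 9e+08 + 3.24e+08) = 1.93e+05
Q = 1.66e+06.

(1.66 ± 0.193) × 10^6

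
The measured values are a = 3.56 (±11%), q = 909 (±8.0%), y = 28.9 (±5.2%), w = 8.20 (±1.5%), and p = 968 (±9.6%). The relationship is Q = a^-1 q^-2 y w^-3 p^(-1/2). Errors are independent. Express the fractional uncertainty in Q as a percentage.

Q is a product of powers, so relative uncertainties combine in quadrature:
  (-1·δa/a)² = (-1×0.110)² = 0.0121;  (-2·δq/q)² = (-2×0.0800)² = 0.0256;  (1·δy/y)² = (1×0.0520)² = 0.00270;  (-3·δw/w)² = (-3×0.0150)² = 0.00202;  (−½·δp/p)² = (-0.5×0.0960)² = 0.00230
δQ/Q = √(0.0447) = 0.212

21.2%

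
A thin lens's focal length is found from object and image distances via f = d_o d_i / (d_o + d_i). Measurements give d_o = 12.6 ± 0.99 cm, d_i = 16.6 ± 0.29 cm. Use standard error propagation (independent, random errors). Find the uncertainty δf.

0.324 cm

∂f/∂d_o = (d_i/(d_o+d_i))² = 0.323;  ∂f/∂d_i = (d_o/(d_o+d_i))² = 0.186
δf = √((∂f/∂d_o · δd_o)² + (∂f/∂d_i · δd_i)²) = √(0.102 + 0.00292) = 0.324 cm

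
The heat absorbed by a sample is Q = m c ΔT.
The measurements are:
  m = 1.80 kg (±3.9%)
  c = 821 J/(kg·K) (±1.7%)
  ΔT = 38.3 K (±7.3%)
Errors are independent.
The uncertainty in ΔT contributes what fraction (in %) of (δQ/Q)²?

(δQ/Q)² = (1·δm/m)² + (1·δc/c)² + (1·δΔT/ΔT)²
  m term: (1×0.0390)² = 0.00152
  c term: (1×0.0170)² = 0.000289
  ΔT term: (1×0.0730)² = 0.00533
Total = 0.00714. Share from ΔT = 0.00533/0.00714 = 0.746.

74.6%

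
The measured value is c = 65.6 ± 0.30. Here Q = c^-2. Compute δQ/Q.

0.00915

Relative error in a monomial: (δQ/Q)² = Σ (nᵢ · δxᵢ/xᵢ)².
  (-2·δc/c)² = (-2×0.00457)² = 8.37e-05
δQ/Q = √(8.37e-05) = 0.00915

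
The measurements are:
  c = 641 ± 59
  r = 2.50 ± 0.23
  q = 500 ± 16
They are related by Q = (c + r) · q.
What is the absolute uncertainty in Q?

Let u = c + r = 644. δu = √(δc² + δr²) = √(3480 + 0.0529) = 59.0, so δu/u = 0.0917.
Q is then a monomial in u, q:
δQ/Q = √((δu/u)² + (1·δq/q)²) = √(0.00841 + 0.00102) = 0.0971
Q = 3.22e+05, so δQ = 0.0971 × 3.22e+05 = 31200.

31200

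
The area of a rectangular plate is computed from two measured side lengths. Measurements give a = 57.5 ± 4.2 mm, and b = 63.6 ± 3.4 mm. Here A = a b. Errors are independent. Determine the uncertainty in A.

331 mm^2

A is a product of powers, so relative uncertainties combine in quadrature:
  (1·δa/a)² = (1×0.0730)² = 0.00534;  (1·δb/b)² = (1×0.0535)² = 0.00286
δA/A = √(0.00819) = 0.0905
A = 3660 mm^2, so δA = 0.0905 × 3660 = 331 mm^2.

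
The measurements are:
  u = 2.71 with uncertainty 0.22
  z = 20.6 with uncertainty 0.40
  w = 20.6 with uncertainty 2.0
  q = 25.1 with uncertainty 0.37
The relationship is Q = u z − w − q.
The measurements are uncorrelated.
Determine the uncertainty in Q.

5.08

Let p = u·z = 55.8. δp/p = √((1·δu/u)² + (1·δz/z)²) = √(0.00659 + 0.000377) = 0.0835, so δp = 4.66.
Q = p − w − q: δQ = √(δp² + δw² + δq²) = √(21.7 + 4.00 + 0.137) = 5.08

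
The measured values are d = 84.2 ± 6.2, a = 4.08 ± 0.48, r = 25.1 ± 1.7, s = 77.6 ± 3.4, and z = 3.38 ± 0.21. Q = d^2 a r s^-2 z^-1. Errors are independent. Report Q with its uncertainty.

For a monomial Q ∝ d^2, a, r, s^-2, z^-1, fractional errors add in quadrature:
  (2·δd/d)² = (2×0.0736)² = 0.0217;  (1·δa/a)² = (1×0.118)² = 0.0138;  (1·δr/r)² = (1×0.0677)² = 0.00459;  (-2·δs/s)² = (-2×0.0438)² = 0.00768;  (-1·δz/z)² = (-1×0.0621)² = 0.00386
δQ/Q = √(0.0517) = 0.227
Q = 35.7, so δQ = 0.227 × 35.7 = 8.11.

35.7 ± 8.11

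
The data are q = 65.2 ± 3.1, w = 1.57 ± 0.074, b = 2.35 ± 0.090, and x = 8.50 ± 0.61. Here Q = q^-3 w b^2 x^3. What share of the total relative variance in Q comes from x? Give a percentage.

62.0%

(δQ/Q)² = (-3·δq/q)² + (1·δw/w)² + (2·δb/b)² + (3·δx/x)²
  q term: (-3×0.0475)² = 0.0203
  w term: (1×0.0471)² = 0.00222
  b term: (2×0.0383)² = 0.00587
  x term: (3×0.0718)² = 0.0464
Total = 0.0748. Share from x = 0.0464/0.0748 = 0.620.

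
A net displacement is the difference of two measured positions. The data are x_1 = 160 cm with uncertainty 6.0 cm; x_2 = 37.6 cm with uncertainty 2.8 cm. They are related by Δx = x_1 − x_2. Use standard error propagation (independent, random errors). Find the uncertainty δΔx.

Sums and differences: (δΔx)² = Σ (cᵢ δxᵢ)².
  (δx_1)² = 36.0;  (δx_2)² = 7.84
δΔx = √(43.8) = 6.62 cm

6.62 cm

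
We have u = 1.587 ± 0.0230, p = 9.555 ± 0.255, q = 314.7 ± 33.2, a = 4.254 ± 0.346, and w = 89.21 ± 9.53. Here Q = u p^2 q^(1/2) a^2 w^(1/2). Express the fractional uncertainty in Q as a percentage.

Q is a product of powers, so relative uncertainties combine in quadrature:
  (1·δu/u)² = (1×0.0145)² = 0.000210;  (2·δp/p)² = (2×0.0267)² = 0.00285;  (½·δq/q)² = (0.5×0.105)² = 0.00278;  (2·δa/a)² = (2×0.0813)² = 0.0265;  (½·δw/w)² = (0.5×0.107)² = 0.00285
δQ/Q = √(0.0352) = 0.187

18.7%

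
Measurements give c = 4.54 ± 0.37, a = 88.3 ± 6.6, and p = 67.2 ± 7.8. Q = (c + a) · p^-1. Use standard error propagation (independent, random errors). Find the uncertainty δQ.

Let u = c + a = 92.8. δu = √(δc² + δa²) = √(0.137 + 43.6) = 6.61, so δu/u = 0.0712.
Q is then a monomial in u, p:
δQ/Q = √((δu/u)² + (-1·δp/p)²) = √(0.00507 + 0.0135) = 0.136
Q = 1.38, so δQ = 0.136 × 1.38 = 0.188.

0.188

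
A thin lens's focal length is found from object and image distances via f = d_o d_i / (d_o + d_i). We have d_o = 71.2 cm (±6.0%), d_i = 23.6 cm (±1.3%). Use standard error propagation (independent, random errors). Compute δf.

∂f/∂d_o = (d_i/(d_o+d_i))² = 0.0620;  ∂f/∂d_i = (d_o/(d_o+d_i))² = 0.564
δf = √((∂f/∂d_o · δd_o)² + (∂f/∂d_i · δd_i)²) = √(0.0701 + 0.0300) = 0.316 cm

0.316 cm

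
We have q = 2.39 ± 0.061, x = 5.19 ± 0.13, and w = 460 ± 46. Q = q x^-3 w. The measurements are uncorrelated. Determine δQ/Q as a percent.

Since Q is a product/quotient, work with relative uncertainties:
  (1·δq/q)² = (1×0.0255)² = 0.000651;  (-3·δx/x)² = (-3×0.0250)² = 0.00565;  (1·δw/w)² = (1×0.100)² = 0.0100
δQ/Q = √(0.0163) = 0.128

12.8%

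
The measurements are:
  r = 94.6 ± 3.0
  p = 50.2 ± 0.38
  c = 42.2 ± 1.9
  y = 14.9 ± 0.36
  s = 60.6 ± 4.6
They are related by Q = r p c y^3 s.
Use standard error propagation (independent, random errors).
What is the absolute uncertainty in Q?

4.77e+09

For a monomial Q ∝ r, p, c, y^3, s, fractional errors add in quadrature:
  (1·δr/r)² = (1×0.0317)² = 0.00101;  (1·δp/p)² = (1×0.00757)² = 5.73e-05;  (1·δc/c)² = (1×0.0450)² = 0.00203;  (3·δy/y)² = (3×0.0242)² = 0.00525;  (1·δs/s)² = (1×0.0759)² = 0.00576
δQ/Q = √(0.0141) = 0.119
Q = 4.02e+10, so δQ = 0.119 × 4.02e+10 = 4.77e+09.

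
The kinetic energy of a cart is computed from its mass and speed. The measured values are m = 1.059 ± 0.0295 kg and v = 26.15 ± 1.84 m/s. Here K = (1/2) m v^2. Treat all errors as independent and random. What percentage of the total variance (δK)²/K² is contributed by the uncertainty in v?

96.2%

(δK/K)² = (1·δm/m)² + (2·δv/v)²
  m term: (1×0.0279)² = 0.000776
  v term: (2×0.0704)² = 0.0198
Total = 0.0206. Share from v = 0.0198/0.0206 = 0.962.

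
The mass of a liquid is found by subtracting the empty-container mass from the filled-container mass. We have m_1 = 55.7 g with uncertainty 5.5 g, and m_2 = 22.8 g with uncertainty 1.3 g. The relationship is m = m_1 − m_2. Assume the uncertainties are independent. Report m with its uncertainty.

32.9 ± 5.65 g

For a sum/difference, combine absolute errors in quadrature:
  (δm_1)² = 30.2;  (δm_2)² = 1.69
δm = √(31.9) = 5.65 g
m = 32.9 g.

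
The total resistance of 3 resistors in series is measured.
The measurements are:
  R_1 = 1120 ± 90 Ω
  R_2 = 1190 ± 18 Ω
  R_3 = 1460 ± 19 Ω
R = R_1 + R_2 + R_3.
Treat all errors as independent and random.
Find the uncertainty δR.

Each term contributes (cᵢ δxᵢ)² to (δR)²:
  (δR_1)² = 8100;  (δR_2)² = 324;  (δR_3)² = 361
δR = √(8780) = 93.7 Ω

93.7 Ω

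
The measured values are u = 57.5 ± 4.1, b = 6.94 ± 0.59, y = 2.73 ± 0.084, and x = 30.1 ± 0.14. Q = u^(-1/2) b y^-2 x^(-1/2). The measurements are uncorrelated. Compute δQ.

Relative error in a monomial: (δQ/Q)² = Σ (nᵢ · δxᵢ/xᵢ)².
  (−½·δu/u)² = (-0.5×0.0713)² = 0.00127;  (1·δb/b)² = (1×0.0850)² = 0.00723;  (-2·δy/y)² = (-2×0.0308)² = 0.00379;  (−½·δx/x)² = (-0.5×0.00465)² = 5.41e-06
δQ/Q = √(0.0123) = 0.111
Q = 0.0224, so δQ = 0.111 × 0.0224 = 0.00248.

0.00248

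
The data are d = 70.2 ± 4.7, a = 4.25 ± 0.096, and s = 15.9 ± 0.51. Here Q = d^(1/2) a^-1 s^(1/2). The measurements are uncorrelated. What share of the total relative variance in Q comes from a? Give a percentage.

(δQ/Q)² = (½·δd/d)² + (-1·δa/a)² + (½·δs/s)²
  d term: (0.5×0.0670)² = 0.00112
  a term: (-1×0.0226)² = 0.000510
  s term: (0.5×0.0321)² = 0.000257
Total = 0.00189. Share from a = 0.000510/0.00189 = 0.270.

27.0%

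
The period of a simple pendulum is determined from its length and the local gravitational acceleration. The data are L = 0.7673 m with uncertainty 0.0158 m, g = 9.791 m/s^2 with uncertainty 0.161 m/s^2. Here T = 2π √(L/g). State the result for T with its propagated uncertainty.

Since T is a product/quotient, work with relative uncertainties:
  (½·δL/L)² = (0.5×0.0206)² = 0.000106;  (−½·δg/g)² = (-0.5×0.0164)² = 6.76e-05
δT/T = √(0.000174) = 0.0132
T = 1.759 s, so δT = 0.0132 × 1.759 = 0.0232 s.

1.759 ± 0.0232 s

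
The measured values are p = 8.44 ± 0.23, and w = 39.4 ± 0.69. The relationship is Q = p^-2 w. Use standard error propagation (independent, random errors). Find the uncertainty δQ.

Each factor contributes (exponent × relative error)² to (δQ/Q)²:
  (-2·δp/p)² = (-2×0.0273)² = 0.00297;  (1·δw/w)² = (1×0.0175)² = 0.000307
δQ/Q = √(0.00328) = 0.0572
Q = 0.553, so δQ = 0.0572 × 0.553 = 0.0317.

0.0317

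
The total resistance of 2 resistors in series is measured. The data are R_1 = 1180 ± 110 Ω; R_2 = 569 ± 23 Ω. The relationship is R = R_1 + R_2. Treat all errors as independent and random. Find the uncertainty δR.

Absolute uncertainties add in quadrature for a linear combination:
  (δR_1)² = 12100;  (δR_2)² = 529
δR = √(12600) = 112 Ω

112 Ω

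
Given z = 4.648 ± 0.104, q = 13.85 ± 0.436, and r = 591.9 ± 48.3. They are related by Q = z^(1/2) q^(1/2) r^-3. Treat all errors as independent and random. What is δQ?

Relative error in a monomial: (δQ/Q)² = Σ (nᵢ · δxᵢ/xᵢ)².
  (½·δz/z)² = (0.5×0.0224)² = 0.000125;  (½·δq/q)² = (0.5×0.0315)² = 0.000248;  (-3·δr/r)² = (-3×0.0816)² = 0.0599
δQ/Q = √(0.0603) = 0.246
Q = 3.869e-08, so δQ = 0.246 × 3.869e-08 = 9.5e-09.

9.5e-09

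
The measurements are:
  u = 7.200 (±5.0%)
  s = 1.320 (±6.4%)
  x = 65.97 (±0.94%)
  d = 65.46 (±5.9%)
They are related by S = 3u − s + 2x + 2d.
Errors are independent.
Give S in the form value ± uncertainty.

Each term contributes (cᵢ δxᵢ)² to (δS)²:
  (3·δu)² = 1.17;  (δs)² = 0.00714;  (2·δx)² = 1.54;  (2·δd)² = 59.7
δS = √(62.4) = 7.90
S = 283.1.

283.1 ± 7.90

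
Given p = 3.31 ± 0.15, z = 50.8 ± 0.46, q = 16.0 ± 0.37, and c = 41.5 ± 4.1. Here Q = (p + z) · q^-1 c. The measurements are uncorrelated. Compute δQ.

Let u = p + z = 54.1. δu = √(δp² + δz²) = √(0.0225 + 0.212) = 0.484, so δu/u = 0.00894.
Q is then a monomial in u, q, c:
δQ/Q = √((δu/u)² + (-1·δq/q)² + (1·δc/c)²) = √(8e-05 + 0.000535 + 0.00976) = 0.102
Q = 140, so δQ = 0.102 × 140 = 14.3.

14.3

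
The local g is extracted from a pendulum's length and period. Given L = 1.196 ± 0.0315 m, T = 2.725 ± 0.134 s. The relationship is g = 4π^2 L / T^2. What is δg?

g is a product of powers, so relative uncertainties combine in quadrature:
  (1·δL/L)² = (1×0.0263)² = 0.000694;  (-2·δT/T)² = (-2×0.0492)² = 0.00967
δg/g = √(0.0104) = 0.102
g = 6.359 m/s^2, so δg = 0.102 × 6.359 = 0.647 m/s^2.

0.647 m/s^2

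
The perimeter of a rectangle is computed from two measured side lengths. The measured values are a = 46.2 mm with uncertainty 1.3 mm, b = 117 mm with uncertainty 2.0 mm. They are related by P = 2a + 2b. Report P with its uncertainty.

P is a linear combination, so absolute uncertainties add in quadrature:
  (2·δa)² = 6.76;  (2·δb)² = 16.0
δP = √(22.8) = 4.77 mm
P = 326 mm.

326 ± 4.77 mm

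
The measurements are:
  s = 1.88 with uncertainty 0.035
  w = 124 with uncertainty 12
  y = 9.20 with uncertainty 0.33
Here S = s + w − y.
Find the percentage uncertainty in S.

10.3%

Sums and differences: (δS)² = Σ (cᵢ δxᵢ)².
  (δs)² = 0.00123;  (δw)² = 144;  (δy)² = 0.109
δS = √(144) = 12.0
S = 117, so δS/S = 12.0/117 = 0.103.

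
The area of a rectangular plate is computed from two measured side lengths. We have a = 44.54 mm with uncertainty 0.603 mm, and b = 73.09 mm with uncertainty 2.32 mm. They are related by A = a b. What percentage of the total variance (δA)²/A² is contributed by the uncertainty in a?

(δA/A)² = (1·δa/a)² + (1·δb/b)²
  a term: (1×0.0135)² = 0.000183
  b term: (1×0.0317)² = 0.00101
Total = 0.00119. Share from a = 0.000183/0.00119 = 0.154.

15.4%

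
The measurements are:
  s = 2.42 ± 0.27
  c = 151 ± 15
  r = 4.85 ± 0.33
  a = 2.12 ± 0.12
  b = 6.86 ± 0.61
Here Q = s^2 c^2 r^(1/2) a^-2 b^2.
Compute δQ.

Relative error in a monomial: (δQ/Q)² = Σ (nᵢ · δxᵢ/xᵢ)².
  (2·δs/s)² = (2×0.112)² = 0.0498;  (2·δc/c)² = (2×0.0993)² = 0.0395;  (½·δr/r)² = (0.5×0.0680)² = 0.00116;  (-2·δa/a)² = (-2×0.0566)² = 0.0128;  (2·δb/b)² = (2×0.0889)² = 0.0316
δQ/Q = √(0.135) = 0.367
Q = 3.08e+06, so δQ = 0.367 × 3.08e+06 = 1.13e+06.

1.13e+06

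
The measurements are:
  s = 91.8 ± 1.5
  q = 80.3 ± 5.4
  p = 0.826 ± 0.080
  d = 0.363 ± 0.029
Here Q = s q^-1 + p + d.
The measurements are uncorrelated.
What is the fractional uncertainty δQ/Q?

0.0498

Let w = s·q^-1 = 1.14. δw/w = √((1·δs/s)² + (-1·δq/q)²) = √(0.000267 + 0.00452) = 0.0692, so δw = 0.0791.
Q = w + p + d: δQ = √(δw² + δp² + δd²) = √(0.00626 + 0.00640 + 0.000841) = 0.116
Q = 2.33, so δQ/Q = 0.116/2.33 = 0.0498.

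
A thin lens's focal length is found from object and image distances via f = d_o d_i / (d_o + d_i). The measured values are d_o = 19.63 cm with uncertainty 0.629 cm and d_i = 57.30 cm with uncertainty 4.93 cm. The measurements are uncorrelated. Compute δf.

0.474 cm

∂f/∂d_o = (d_i/(d_o+d_i))² = 0.555;  ∂f/∂d_i = (d_o/(d_o+d_i))² = 0.0651
δf = √((∂f/∂d_o · δd_o)² + (∂f/∂d_i · δd_i)²) = √(0.122 + 0.103) = 0.474 cm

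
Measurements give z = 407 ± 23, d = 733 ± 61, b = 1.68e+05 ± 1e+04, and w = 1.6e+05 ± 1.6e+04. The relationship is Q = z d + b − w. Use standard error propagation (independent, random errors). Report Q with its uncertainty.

Let p = z·d = 2.98e+05. δp/p = √((1·δz/z)² + (1·δd/d)²) = √(0.00319 + 0.00693) = 0.101, so δp = 30000.
Q = p + b − w: δQ = √(δp² + δb² + δw²) = √(9.01e+08 + 1e+08 + 2.56e+08) = 35400
Q = 3.06e+05.

(3.06 ± 0.354) × 10^5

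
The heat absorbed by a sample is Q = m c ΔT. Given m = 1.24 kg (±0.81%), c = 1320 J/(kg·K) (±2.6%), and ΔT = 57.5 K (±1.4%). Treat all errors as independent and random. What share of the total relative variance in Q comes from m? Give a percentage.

7.00%

(δQ/Q)² = (1·δm/m)² + (1·δc/c)² + (1·δΔT/ΔT)²
  m term: (1×0.00810)² = 6.56e-05
  c term: (1×0.0260)² = 0.000676
  ΔT term: (1×0.0140)² = 0.000196
Total = 0.000938. Share from m = 6.56e-05/0.000938 = 0.0700.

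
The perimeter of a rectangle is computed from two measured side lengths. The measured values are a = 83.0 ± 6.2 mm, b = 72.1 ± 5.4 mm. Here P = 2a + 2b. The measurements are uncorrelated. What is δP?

P is a linear combination, so absolute uncertainties add in quadrature:
  (2·δa)² = 154;  (2·δb)² = 117
δP = √(270) = 16.4 mm

16.4 mm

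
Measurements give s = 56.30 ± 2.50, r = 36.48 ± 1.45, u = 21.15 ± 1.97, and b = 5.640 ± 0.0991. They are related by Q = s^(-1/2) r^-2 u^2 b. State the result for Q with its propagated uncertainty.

For a monomial Q ∝ s^(-1/2), r^-2, u^2, b, fractional errors add in quadrature:
  (−½·δs/s)² = (-0.5×0.0444)² = 0.000493;  (-2·δr/r)² = (-2×0.0397)² = 0.00632;  (2·δu/u)² = (2×0.0931)² = 0.0347;  (1·δb/b)² = (1×0.0176)² = 0.000309
δQ/Q = √(0.0418) = 0.205
Q = 0.2527, so δQ = 0.205 × 0.2527 = 0.0517.

0.2527 ± 0.0517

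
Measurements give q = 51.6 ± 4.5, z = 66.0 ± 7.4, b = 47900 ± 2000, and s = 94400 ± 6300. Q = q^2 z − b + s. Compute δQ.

37000

Let p = q^2·z = 1.76e+05. δp/p = √((2·δq/q)² + (1·δz/z)²) = √(0.0304 + 0.0126) = 0.207, so δp = 36400.
Q = p − b + s: δQ = √(δp² + δb² + δs²) = √(1.33e+09 + 4e+06 + 3.97e+07) = 37000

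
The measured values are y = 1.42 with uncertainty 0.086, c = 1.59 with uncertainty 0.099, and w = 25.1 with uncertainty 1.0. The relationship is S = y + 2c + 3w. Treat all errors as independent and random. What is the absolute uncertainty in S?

Sums and differences: (δS)² = Σ (cᵢ δxᵢ)².
  (δy)² = 0.00740;  (2·δc)² = 0.0392;  (3·δw)² = 9.00
δS = √(9.05) = 3.01

3.01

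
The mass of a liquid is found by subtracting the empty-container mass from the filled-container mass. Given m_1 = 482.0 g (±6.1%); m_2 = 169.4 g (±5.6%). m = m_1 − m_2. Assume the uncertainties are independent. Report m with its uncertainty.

Sums and differences: (δm)² = Σ (cᵢ δxᵢ)².
  (δm_1)² = 864;  (δm_2)² = 90.0
δm = √(954) = 30.9 g
m = 312.6 g.

312.6 ± 30.9 g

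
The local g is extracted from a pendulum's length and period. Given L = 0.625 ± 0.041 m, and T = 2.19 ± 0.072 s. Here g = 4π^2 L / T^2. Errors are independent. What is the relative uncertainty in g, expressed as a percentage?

Relative error in a monomial: (δg/g)² = Σ (nᵢ · δxᵢ/xᵢ)².
  (1·δL/L)² = (1×0.0656)² = 0.00430;  (-2·δT/T)² = (-2×0.0329)² = 0.00432
δg/g = √(0.00863) = 0.0929

9.29%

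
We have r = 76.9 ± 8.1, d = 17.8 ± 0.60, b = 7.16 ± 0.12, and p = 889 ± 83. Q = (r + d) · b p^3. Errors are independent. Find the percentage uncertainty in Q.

29.3%

Let u = r + d = 94.7. δu = √(δr² + δd²) = √(65.6 + 0.360) = 8.12, so δu/u = 0.0858.
Q is then a monomial in u, b, p:
δQ/Q = √((δu/u)² + (1·δb/b)² + (3·δp/p)²) = √(0.00736 + 0.000281 + 0.0785) = 0.293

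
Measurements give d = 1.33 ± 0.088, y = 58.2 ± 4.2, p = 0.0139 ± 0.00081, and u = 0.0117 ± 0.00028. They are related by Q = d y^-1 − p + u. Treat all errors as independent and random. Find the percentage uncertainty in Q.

11.6%

Let w = d·y^-1 = 0.0229. δw/w = √((1·δd/d)² + (-1·δy/y)²) = √(0.00438 + 0.00521) = 0.0979, so δw = 0.00224.
Q = w − p + u: δQ = √(δw² + δp² + δu²) = √(5.01e-06 + 6.56e-07 + 7.84e-08) = 0.00240
Q = 0.0207, so δQ/Q = 0.00240/0.0207 = 0.116.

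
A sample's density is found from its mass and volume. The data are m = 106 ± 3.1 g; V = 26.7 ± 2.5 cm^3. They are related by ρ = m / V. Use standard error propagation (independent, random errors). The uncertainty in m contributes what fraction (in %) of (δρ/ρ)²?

8.89%

(δρ/ρ)² = (1·δm/m)² + (-1·δV/V)²
  m term: (1×0.0292)² = 0.000855
  V term: (-1×0.0936)² = 0.00877
Total = 0.00962. Share from m = 0.000855/0.00962 = 0.0889.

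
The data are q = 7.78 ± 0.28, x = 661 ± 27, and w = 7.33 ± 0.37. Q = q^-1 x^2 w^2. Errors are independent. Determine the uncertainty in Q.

4.07e+05

For a monomial Q ∝ q^-1, x^2, w^2, fractional errors add in quadrature:
  (-1·δq/q)² = (-1×0.0360)² = 0.00130;  (2·δx/x)² = (2×0.0408)² = 0.00667;  (2·δw/w)² = (2×0.0505)² = 0.0102
δQ/Q = √(0.0182) = 0.135
Q = 3.02e+06, so δQ = 0.135 × 3.02e+06 = 4.07e+05.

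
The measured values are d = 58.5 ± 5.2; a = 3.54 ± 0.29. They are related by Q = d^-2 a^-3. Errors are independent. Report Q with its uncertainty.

(6.59 ± 2.00) × 10^-6

Relative error in a monomial: (δQ/Q)² = Σ (nᵢ · δxᵢ/xᵢ)².
  (-2·δd/d)² = (-2×0.0889)² = 0.0316;  (-3·δa/a)² = (-3×0.0819)² = 0.0604
δQ/Q = √(0.0920) = 0.303
Q = 6.59e-06, so δQ = 0.303 × 6.59e-06 = 2e-06.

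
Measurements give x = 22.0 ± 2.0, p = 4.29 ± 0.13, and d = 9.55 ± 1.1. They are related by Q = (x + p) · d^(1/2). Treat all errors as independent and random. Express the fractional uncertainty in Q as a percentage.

Let u = x + p = 26.3. δu = √(δx² + δp²) = √(4.00 + 0.0169) = 2.00, so δu/u = 0.0762.
Q is then a monomial in u, d:
δQ/Q = √((δu/u)² + (½·δd/d)²) = √(0.00581 + 0.00332) = 0.0955

9.55%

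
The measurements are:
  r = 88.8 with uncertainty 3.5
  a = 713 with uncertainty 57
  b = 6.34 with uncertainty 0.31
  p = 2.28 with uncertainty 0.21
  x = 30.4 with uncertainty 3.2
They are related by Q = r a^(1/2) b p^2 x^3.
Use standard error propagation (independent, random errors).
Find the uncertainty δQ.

8.19e+08

For a monomial Q ∝ r, a^(1/2), b, p^2, x^3, fractional errors add in quadrature:
  (1·δr/r)² = (1×0.0394)² = 0.00155;  (½·δa/a)² = (0.5×0.0799)² = 0.00160;  (1·δb/b)² = (1×0.0489)² = 0.00239;  (2·δp/p)² = (2×0.0921)² = 0.0339;  (3·δx/x)² = (3×0.105)² = 0.0997
δQ/Q = √(0.139) = 0.373
Q = 2.2e+09, so δQ = 0.373 × 2.2e+09 = 8.19e+08.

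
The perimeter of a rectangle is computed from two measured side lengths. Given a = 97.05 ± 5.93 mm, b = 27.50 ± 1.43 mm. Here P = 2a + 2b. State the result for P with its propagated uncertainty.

249.1 ± 12.2 mm

Absolute uncertainties add in quadrature for a linear combination:
  (2·δa)² = 141;  (2·δb)² = 8.18
δP = √(149) = 12.2 mm
P = 249.1 mm.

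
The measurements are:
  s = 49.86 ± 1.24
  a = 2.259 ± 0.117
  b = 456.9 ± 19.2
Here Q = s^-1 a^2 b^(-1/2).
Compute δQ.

Since Q is a product/quotient, work with relative uncertainties:
  (-1·δs/s)² = (-1×0.0249)² = 0.000618;  (2·δa/a)² = (2×0.0518)² = 0.0107;  (−½·δb/b)² = (-0.5×0.0420)² = 0.000441
δQ/Q = √(0.0118) = 0.109
Q = 0.004788, so δQ = 0.109 × 0.004788 = 0.000520.

0.000520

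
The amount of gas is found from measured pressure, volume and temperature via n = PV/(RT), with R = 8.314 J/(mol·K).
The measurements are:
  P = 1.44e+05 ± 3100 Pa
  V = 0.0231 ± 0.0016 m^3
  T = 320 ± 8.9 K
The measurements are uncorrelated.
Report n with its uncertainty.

1.25 ± 0.0971 mol

Products/powers → add relative errors in quadrature, weighted by exponent:
  (1·δP/P)² = (1×0.0215)² = 0.000463;  (1·δV/V)² = (1×0.0693)² = 0.00480;  (-1·δT/T)² = (-1×0.0278)² = 0.000774
δn/n = √(0.00603) = 0.0777
n = 1.25 mol, so δn = 0.0777 × 1.25 = 0.0971 mol.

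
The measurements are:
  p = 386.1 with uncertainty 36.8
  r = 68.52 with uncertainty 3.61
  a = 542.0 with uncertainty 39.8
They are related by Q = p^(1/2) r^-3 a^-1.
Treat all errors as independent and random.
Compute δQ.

2.04e-08

Relative error in a monomial: (δQ/Q)² = Σ (nᵢ · δxᵢ/xᵢ)².
  (½·δp/p)² = (0.5×0.0953)² = 0.00227;  (-3·δr/r)² = (-3×0.0527)² = 0.0250;  (-1·δa/a)² = (-1×0.0734)² = 0.00539
δQ/Q = √(0.0326) = 0.181
Q = 1.127e-07, so δQ = 0.181 × 1.127e-07 = 2.04e-08.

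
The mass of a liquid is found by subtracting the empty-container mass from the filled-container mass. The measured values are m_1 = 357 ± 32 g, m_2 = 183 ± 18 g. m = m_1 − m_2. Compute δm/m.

0.211

Absolute uncertainties add in quadrature for a linear combination:
  (δm_1)² = 1020;  (δm_2)² = 324
δm = √(1350) = 36.7 g
m = 174 g, so δm/m = 36.7/174 = 0.211.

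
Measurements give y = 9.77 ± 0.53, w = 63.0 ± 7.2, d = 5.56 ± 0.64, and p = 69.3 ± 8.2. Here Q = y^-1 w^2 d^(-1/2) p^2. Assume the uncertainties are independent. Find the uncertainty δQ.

2.8e+05

Q is a product of powers, so relative uncertainties combine in quadrature:
  (-1·δy/y)² = (-1×0.0542)² = 0.00294;  (2·δw/w)² = (2×0.114)² = 0.0522;  (−½·δd/d)² = (-0.5×0.115)² = 0.00331;  (2·δp/p)² = (2×0.118)² = 0.0560
δQ/Q = √(0.115) = 0.338
Q = 8.27e+05, so δQ = 0.338 × 8.27e+05 = 2.8e+05.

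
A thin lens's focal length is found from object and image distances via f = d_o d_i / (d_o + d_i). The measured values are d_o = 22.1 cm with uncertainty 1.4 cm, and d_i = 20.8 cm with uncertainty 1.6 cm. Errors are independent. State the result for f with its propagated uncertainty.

10.7 ± 0.537 cm

∂f/∂d_o = (d_i/(d_o+d_i))² = 0.235;  ∂f/∂d_i = (d_o/(d_o+d_i))² = 0.265
δf = √((∂f/∂d_o · δd_o)² + (∂f/∂d_i · δd_i)²) = √(0.108 + 0.180) = 0.537 cm
f = 10.7 cm.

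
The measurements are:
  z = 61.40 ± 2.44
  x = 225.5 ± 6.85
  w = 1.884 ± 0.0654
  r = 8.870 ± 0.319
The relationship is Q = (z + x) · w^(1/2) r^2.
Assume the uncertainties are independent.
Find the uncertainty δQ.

2420

Let u = z + x = 286.9. δu = √(δz² + δx²) = √(5.95 + 46.9) = 7.27, so δu/u = 0.0253.
Q is then a monomial in u, w, r:
δQ/Q = √((δu/u)² + (½·δw/w)² + (2·δr/r)²) = √(0.000642 + 0.000301 + 0.00517) = 0.0782
Q = 30980, so δQ = 0.0782 × 30980 = 2420.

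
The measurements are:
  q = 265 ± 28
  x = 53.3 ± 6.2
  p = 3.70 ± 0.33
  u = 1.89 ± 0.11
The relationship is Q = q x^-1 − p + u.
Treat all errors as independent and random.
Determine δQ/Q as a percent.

27.0%

Let w = q·x^-1 = 4.97. δw/w = √((1·δq/q)² + (-1·δx/x)²) = √(0.0112 + 0.0135) = 0.157, so δw = 0.781.
Q = w − p + u: δQ = √(δw² + δp² + δu²) = √(0.610 + 0.109 + 0.0121) = 0.855
Q = 3.16, so δQ/Q = 0.855/3.16 = 0.270.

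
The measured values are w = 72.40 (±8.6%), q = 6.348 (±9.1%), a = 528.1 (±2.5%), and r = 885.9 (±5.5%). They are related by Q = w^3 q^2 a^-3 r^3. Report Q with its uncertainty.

Each factor contributes (exponent × relative error)² to (δQ/Q)²:
  (3·δw/w)² = (3×0.0860)² = 0.0666;  (2·δq/q)² = (2×0.0910)² = 0.0331;  (-3·δa/a)² = (-3×0.0250)² = 0.00563;  (3·δr/r)² = (3×0.0550)² = 0.0272
δQ/Q = √(0.133) = 0.364
Q = 7.219e+07, so δQ = 0.364 × 7.219e+07 = 2.63e+07.

(7.219 ± 2.63) × 10^7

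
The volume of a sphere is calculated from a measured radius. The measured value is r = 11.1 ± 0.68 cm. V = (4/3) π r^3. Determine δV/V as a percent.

18.4%

V is a product of powers, so relative uncertainties combine in quadrature:
  (3·δr/r)² = (3×0.0613)² = 0.0338
δV/V = √(0.0338) = 0.184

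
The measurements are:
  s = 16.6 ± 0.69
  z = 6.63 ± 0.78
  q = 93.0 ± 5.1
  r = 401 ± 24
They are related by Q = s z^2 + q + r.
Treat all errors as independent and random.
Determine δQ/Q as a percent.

14.4%

Let p = s·z^2 = 730. δp/p = √((1·δs/s)² + (2·δz/z)²) = √(0.00173 + 0.0554) = 0.239, so δp = 174.
Q = p + q + r: δQ = √(δp² + δq² + δr²) = √(30400 + 26.0 + 576) = 176
Q = 1220, so δQ/Q = 176/1220 = 0.144.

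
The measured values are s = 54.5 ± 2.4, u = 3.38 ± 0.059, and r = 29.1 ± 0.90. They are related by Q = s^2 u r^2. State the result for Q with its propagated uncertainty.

Products/powers → add relative errors in quadrature, weighted by exponent:
  (2·δs/s)² = (2×0.0440)² = 0.00776;  (1·δu/u)² = (1×0.0175)² = 0.000305;  (2·δr/r)² = (2×0.0309)² = 0.00383
δQ/Q = √(0.0119) = 0.109
Q = 8.5e+06, so δQ = 0.109 × 8.5e+06 = 9.27e+05.

(8.50 ± 0.927) × 10^6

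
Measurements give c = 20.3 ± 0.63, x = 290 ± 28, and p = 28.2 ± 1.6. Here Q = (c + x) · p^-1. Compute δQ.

1.17

Let u = c + x = 310. δu = √(δc² + δx²) = √(0.397 + 784) = 28.0, so δu/u = 0.0903.
Q is then a monomial in u, p:
δQ/Q = √((δu/u)² + (-1·δp/p)²) = √(0.00815 + 0.00322) = 0.107
Q = 11.0, so δQ = 0.107 × 11.0 = 1.17.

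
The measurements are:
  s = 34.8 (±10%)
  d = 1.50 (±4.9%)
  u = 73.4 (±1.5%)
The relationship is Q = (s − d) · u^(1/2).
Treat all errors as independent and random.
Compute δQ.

29.9

Let w = s − d = 33.3. δw = √(δs² + δd²) = √(12.1 + 0.00540) = 3.48, so δw/w = 0.105.
Q is then a monomial in w, u:
δQ/Q = √((δw/w)² + (½·δu/u)²) = √(0.0109 + 5.62e-05) = 0.105
Q = 285, so δQ = 0.105 × 285 = 29.9.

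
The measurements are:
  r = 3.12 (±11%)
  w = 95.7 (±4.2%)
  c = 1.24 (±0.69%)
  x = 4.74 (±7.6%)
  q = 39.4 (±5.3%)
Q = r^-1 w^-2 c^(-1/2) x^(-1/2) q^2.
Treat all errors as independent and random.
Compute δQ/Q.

0.178

Q is a product of powers, so relative uncertainties combine in quadrature:
  (-1·δr/r)² = (-1×0.110)² = 0.0121;  (-2·δw/w)² = (-2×0.0420)² = 0.00706;  (−½·δc/c)² = (-0.5×0.00690)² = 1.19e-05;  (−½·δx/x)² = (-0.5×0.0760)² = 0.00144;  (2·δq/q)² = (2×0.0530)² = 0.0112
δQ/Q = √(0.0318) = 0.178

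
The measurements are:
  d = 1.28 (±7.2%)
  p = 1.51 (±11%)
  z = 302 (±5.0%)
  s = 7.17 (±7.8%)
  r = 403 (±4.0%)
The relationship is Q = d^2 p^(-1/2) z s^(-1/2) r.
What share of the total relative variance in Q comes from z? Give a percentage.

(δQ/Q)² = (2·δd/d)² + (−½·δp/p)² + (1·δz/z)² + (−½·δs/s)² + (1·δr/r)²
  d term: (2×0.0720)² = 0.0207
  p term: (-0.5×0.110)² = 0.00302
  z term: (1×0.0500)² = 0.00250
  s term: (-0.5×0.0780)² = 0.00152
  r term: (1×0.0400)² = 0.00160
Total = 0.0294. Share from z = 0.00250/0.0294 = 0.0851.

8.51%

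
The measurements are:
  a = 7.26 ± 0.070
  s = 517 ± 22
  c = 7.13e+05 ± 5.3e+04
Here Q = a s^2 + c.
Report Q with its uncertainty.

Let p = a·s^2 = 1.94e+06. δp/p = √((1·δa/a)² + (2·δs/s)²) = √(9.3e-05 + 0.00724) = 0.0857, so δp = 1.66e+05.
Q = p + c: δQ = √(δp² + δc²) = √(2.76e+10 + 2.81e+09) = 1.74e+05
Q = 2.65e+06.

(2.65 ± 0.174) × 10^6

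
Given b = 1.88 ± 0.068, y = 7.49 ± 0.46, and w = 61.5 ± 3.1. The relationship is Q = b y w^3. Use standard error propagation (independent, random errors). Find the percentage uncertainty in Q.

16.7%

Since Q is a product/quotient, work with relative uncertainties:
  (1·δb/b)² = (1×0.0362)² = 0.00131;  (1·δy/y)² = (1×0.0614)² = 0.00377;  (3·δw/w)² = (3×0.0504)² = 0.0229
δQ/Q = √(0.0279) = 0.167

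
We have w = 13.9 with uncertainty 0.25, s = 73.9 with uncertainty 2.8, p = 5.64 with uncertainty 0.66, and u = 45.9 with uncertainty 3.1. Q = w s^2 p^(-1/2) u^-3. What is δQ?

Since Q is a product/quotient, work with relative uncertainties:
  (1·δw/w)² = (1×0.0180)² = 0.000323;  (2·δs/s)² = (2×0.0379)² = 0.00574;  (−½·δp/p)² = (-0.5×0.117)² = 0.00342;  (-3·δu/u)² = (-3×0.0675)² = 0.0411
δQ/Q = √(0.0505) = 0.225
Q = 0.331, so δQ = 0.225 × 0.331 = 0.0743.

0.0743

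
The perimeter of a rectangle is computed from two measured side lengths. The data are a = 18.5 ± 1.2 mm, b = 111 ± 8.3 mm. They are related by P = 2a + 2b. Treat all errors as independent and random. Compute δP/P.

Sums and differences: (δP)² = Σ (cᵢ δxᵢ)².
  (2·δa)² = 5.76;  (2·δb)² = 276
δP = √(281) = 16.8 mm
P = 259 mm, so δP/P = 16.8/259 = 0.0648.

0.0648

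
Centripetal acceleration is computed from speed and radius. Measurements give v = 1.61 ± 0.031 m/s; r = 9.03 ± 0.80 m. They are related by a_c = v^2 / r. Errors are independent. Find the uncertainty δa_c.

Products/powers → add relative errors in quadrature, weighted by exponent:
  (2·δv/v)² = (2×0.0193)² = 0.00148;  (-1·δr/r)² = (-1×0.0886)² = 0.00785
δa_c/a_c = √(0.00933) = 0.0966
a_c = 0.287 m/s^2, so δa_c = 0.0966 × 0.287 = 0.0277 m/s^2.

0.0277 m/s^2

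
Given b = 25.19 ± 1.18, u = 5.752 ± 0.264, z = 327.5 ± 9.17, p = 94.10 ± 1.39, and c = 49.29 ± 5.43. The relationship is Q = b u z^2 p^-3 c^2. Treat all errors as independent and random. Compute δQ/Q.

0.241

For a monomial Q ∝ b, u, z^2, p^-3, c^2, fractional errors add in quadrature:
  (1·δb/b)² = (1×0.0468)² = 0.00219;  (1·δu/u)² = (1×0.0459)² = 0.00211;  (2·δz/z)² = (2×0.0280)² = 0.00314;  (-3·δp/p)² = (-3×0.0148)² = 0.00196;  (2·δc/c)² = (2×0.110)² = 0.0485
δQ/Q = √(0.0579) = 0.241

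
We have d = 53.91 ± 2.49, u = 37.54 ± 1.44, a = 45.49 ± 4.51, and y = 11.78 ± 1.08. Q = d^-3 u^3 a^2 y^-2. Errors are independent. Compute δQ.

1.63

Relative error in a monomial: (δQ/Q)² = Σ (nᵢ · δxᵢ/xᵢ)².
  (-3·δd/d)² = (-3×0.0462)² = 0.0192;  (3·δu/u)² = (3×0.0384)² = 0.0132;  (2·δa/a)² = (2×0.0991)² = 0.0393;  (-2·δy/y)² = (-2×0.0917)² = 0.0336
δQ/Q = √(0.105) = 0.325
Q = 5.035, so δQ = 0.325 × 5.035 = 1.63.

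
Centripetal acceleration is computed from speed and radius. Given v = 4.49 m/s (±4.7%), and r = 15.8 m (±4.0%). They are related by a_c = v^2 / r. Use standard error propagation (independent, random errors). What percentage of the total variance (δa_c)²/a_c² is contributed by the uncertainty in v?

(δa_c/a_c)² = (2·δv/v)² + (-1·δr/r)²
  v term: (2×0.0470)² = 0.00884
  r term: (-1×0.0400)² = 0.00160
Total = 0.0104. Share from v = 0.00884/0.0104 = 0.847.

84.7%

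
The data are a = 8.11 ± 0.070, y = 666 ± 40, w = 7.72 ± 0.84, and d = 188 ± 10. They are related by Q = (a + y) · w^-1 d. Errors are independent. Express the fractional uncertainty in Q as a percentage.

Let u = a + y = 674. δu = √(δa² + δy²) = √(0.00490 + 1600) = 40.0, so δu/u = 0.0593.
Q is then a monomial in u, w, d:
δQ/Q = √((δu/u)² + (-1·δw/w)² + (1·δd/d)²) = √(0.00352 + 0.0118 + 0.00283) = 0.135

13.5%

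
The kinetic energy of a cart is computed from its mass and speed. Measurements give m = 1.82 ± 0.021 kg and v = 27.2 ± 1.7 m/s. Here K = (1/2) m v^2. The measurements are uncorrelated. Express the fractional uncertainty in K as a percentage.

12.6%

Each factor contributes (exponent × relative error)² to (δK/K)²:
  (1·δm/m)² = (1×0.0115)² = 0.000133;  (2·δv/v)² = (2×0.0625)² = 0.0156
δK/K = √(0.0158) = 0.126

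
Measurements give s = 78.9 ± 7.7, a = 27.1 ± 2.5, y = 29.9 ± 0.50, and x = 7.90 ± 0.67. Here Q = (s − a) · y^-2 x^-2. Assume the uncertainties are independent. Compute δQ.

Let u = s − a = 51.8. δu = √(δs² + δa²) = √(59.3 + 6.25) = 8.10, so δu/u = 0.156.
Q is then a monomial in u, y, x:
δQ/Q = √((δu/u)² + (-2·δy/y)² + (-2·δx/x)²) = √(0.0244 + 0.00112 + 0.0288) = 0.233
Q = 0.000928, so δQ = 0.233 × 0.000928 = 0.000216.

0.000216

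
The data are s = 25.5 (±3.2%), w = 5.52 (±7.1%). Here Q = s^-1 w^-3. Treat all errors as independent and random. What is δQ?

Q is a product of powers, so relative uncertainties combine in quadrature:
  (-1·δs/s)² = (-1×0.0320)² = 0.00102;  (-3·δw/w)² = (-3×0.0710)² = 0.0454
δQ/Q = √(0.0464) = 0.215
Q = 0.000233, so δQ = 0.215 × 0.000233 = 5.02e-05.

5.02e-05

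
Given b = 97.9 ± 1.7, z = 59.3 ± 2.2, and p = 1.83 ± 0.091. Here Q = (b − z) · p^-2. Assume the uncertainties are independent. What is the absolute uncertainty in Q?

1.42

Let u = b − z = 38.6. δu = √(δb² + δz²) = √(2.89 + 4.84) = 2.78, so δu/u = 0.0720.
Q is then a monomial in u, p:
δQ/Q = √((δu/u)² + (-2·δp/p)²) = √(0.00519 + 0.00989) = 0.123
Q = 11.5, so δQ = 0.123 × 11.5 = 1.42.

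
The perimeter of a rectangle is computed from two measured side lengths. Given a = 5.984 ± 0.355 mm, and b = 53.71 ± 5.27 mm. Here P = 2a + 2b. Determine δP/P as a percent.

Each term contributes (cᵢ δxᵢ)² to (δP)²:
  (2·δa)² = 0.504;  (2·δb)² = 111
δP = √(112) = 10.6 mm
P = 119.4 mm, so δP/P = 10.6/119.4 = 0.0885.

8.85%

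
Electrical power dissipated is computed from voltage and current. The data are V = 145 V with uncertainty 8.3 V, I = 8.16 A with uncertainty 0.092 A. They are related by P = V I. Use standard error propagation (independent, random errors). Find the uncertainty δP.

69.0 W

Relative error in a monomial: (δP/P)² = Σ (nᵢ · δxᵢ/xᵢ)².
  (1·δV/V)² = (1×0.0572)² = 0.00328;  (1·δI/I)² = (1×0.0113)² = 0.000127
δP/P = √(0.00340) = 0.0583
P = 1180 W, so δP = 0.0583 × 1180 = 69.0 W.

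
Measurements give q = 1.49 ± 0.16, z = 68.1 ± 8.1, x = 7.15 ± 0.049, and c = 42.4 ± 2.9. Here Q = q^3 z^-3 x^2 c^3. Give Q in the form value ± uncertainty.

40.8 ± 21.3

For a monomial Q ∝ q^3, z^-3, x^2, c^3, fractional errors add in quadrature:
  (3·δq/q)² = (3×0.107)² = 0.104;  (-3·δz/z)² = (-3×0.119)² = 0.127;  (2·δx/x)² = (2×0.00685)² = 0.000188;  (3·δc/c)² = (3×0.0684)² = 0.0421
δQ/Q = √(0.273) = 0.523
Q = 40.8, so δQ = 0.523 × 40.8 = 21.3.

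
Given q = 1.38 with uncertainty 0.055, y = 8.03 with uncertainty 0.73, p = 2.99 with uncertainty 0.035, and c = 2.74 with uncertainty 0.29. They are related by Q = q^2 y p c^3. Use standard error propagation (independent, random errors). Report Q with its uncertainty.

Products/powers → add relative errors in quadrature, weighted by exponent:
  (2·δq/q)² = (2×0.0399)² = 0.00635;  (1·δy/y)² = (1×0.0909)² = 0.00826;  (1·δp/p)² = (1×0.0117)² = 0.000137;  (3·δc/c)² = (3×0.106)² = 0.101
δQ/Q = √(0.116) = 0.340
Q = 941, so δQ = 0.340 × 941 = 320.

941 ± 320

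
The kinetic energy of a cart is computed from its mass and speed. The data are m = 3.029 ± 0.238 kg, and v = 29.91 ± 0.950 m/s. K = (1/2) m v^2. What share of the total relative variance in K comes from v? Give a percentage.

(δK/K)² = (1·δm/m)² + (2·δv/v)²
  m term: (1×0.0786)² = 0.00617
  v term: (2×0.0318)² = 0.00404
Total = 0.0102. Share from v = 0.00404/0.0102 = 0.395.

39.5%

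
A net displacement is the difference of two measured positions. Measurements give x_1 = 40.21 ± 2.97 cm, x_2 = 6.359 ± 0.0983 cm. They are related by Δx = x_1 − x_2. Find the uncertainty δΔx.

2.97 cm

Absolute uncertainties add in quadrature for a linear combination:
  (δx_1)² = 8.82;  (δx_2)² = 0.00966
δΔx = √(8.83) = 2.97 cm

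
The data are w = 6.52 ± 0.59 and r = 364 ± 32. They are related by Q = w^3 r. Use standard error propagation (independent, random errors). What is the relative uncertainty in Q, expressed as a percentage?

28.5%

Since Q is a product/quotient, work with relative uncertainties:
  (3·δw/w)² = (3×0.0905)² = 0.0737;  (1·δr/r)² = (1×0.0879)² = 0.00773
δQ/Q = √(0.0814) = 0.285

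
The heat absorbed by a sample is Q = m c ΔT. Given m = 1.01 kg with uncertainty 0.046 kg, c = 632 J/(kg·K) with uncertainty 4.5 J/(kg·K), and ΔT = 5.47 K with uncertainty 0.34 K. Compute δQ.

Each factor contributes (exponent × relative error)² to (δQ/Q)²:
  (1·δm/m)² = (1×0.0455)² = 0.00207;  (1·δc/c)² = (1×0.00712)² = 5.07e-05;  (1·δΔT/ΔT)² = (1×0.0622)² = 0.00386
δQ/Q = √(0.00599) = 0.0774
Q = 3490 J, so δQ = 0.0774 × 3490 = 270 J.

270 J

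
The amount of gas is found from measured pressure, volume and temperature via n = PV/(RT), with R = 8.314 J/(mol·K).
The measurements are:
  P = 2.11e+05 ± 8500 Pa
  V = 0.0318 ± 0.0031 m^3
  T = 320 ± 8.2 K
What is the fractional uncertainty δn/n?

Products/powers → add relative errors in quadrature, weighted by exponent:
  (1·δP/P)² = (1×0.0403)² = 0.00162;  (1·δV/V)² = (1×0.0975)² = 0.00950;  (-1·δT/T)² = (-1×0.0256)² = 0.000657
δn/n = √(0.0118) = 0.109

0.109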